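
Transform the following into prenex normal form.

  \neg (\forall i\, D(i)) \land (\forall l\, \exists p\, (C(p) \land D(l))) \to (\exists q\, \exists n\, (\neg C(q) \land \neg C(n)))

\forall i\, \exists l\, \forall p\, \exists q\, \exists n\, (D(i) \lor \neg C(p) \lor \neg D(l) \lor \neg C(q) \land \neg C(n))

Eliminate → and ↔ using ¬ and ∨.
  \neg (\neg (\forall i\, D(i)) \land (\forall l\, \exists p\, (C(p) \land D(l)))) \lor (\exists q\, \exists n\, (\neg C(q) \land \neg C(n)))
Drive negations inward (¬∀x A ≡ ∃x ¬A, ¬∃x A ≡ ∀x ¬A, De Morgan for ∧/∨):
  (\forall i\, D(i)) \lor (\exists l\, \forall p\, (\neg C(p) \lor \neg D(l))) \lor (\exists q\, \exists n\, (\neg C(q) \land \neg C(n)))
All bound variables are already distinct, so no renaming is needed.
Pull the quantifiers to the front (each side's bound variable is not free in the other side):
  \forall i\, \exists l\, \forall p\, \exists q\, \exists n\, (D(i) \lor \neg C(p) \lor \neg D(l) \lor \neg C(q) \land \neg C(n))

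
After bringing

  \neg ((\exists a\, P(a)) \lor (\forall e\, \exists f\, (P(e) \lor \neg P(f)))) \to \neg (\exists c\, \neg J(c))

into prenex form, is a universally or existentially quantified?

Eliminate → and ↔ using ¬ and ∨.
  \neg \neg ((\exists a\, P(a)) \lor (\forall e\, \exists f\, (P(e) \lor \neg P(f)))) \lor \neg (\exists c\, \neg J(c))
Move each ¬ inward, flipping quantifiers it crosses:
  (\exists a\, P(a)) \lor (\forall e\, \exists f\, (P(e) \lor \neg P(f))) \lor (\forall c\, J(c))
Pull the quantifiers to the front (each side's bound variable is not free in the other side):
  \exists a\, \forall e\, \exists f\, \forall c\, (P(a) \lor P(e) \lor \neg P(f) \lor J(c))
The quantifier \exists a sits under an even number of negations (counting the antecedent side of each →), so it remains existential.

existential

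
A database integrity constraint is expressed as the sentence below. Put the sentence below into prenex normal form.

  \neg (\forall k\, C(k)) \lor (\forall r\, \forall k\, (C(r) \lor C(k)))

\exists k\, \forall r\, \forall v1\, (\neg C(k) \lor C(r) \lor C(v1))

Move each ¬ inward, flipping quantifiers it crosses:
  (\exists k\, \neg C(k)) \lor (\forall r\, \forall k\, (C(r) \lor C(k)))
Give each quantifier a distinct variable: k↦v1.
  (\exists k\, \neg C(k)) \lor (\forall r\, \forall v1\, (C(r) \lor C(v1)))
Finally move all quantifiers to the prefix:
  \exists k\, \forall r\, \forall v1\, (\neg C(k) \lor C(r) \lor C(v1))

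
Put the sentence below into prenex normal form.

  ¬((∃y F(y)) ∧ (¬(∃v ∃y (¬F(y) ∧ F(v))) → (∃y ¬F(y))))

∀y ∀v ∀z1 ∀t (¬F(y) ∨ (F(z1) ∨ ¬F(v)) ∧ F(t))

Eliminate → and ↔ using ¬ and ∨.
  ¬((∃y F(y)) ∧ (¬¬(∃v ∃y (¬F(y) ∧ F(v))) ∨ (∃y ¬F(y))))
Move each ¬ inward, flipping quantifiers it crosses:
  (∀y ¬F(y)) ∨ (∀v ∀y (F(y) ∨ ¬F(v))) ∧ (∀y F(y))
Standardize variables apart so no two quantifiers bind the same name: y↦z1, y↦t.
  (∀y ¬F(y)) ∨ (∀v ∀z1 (F(z1) ∨ ¬F(v))) ∧ (∀t F(t))
Finally move all quantifiers to the prefix:
  ∀y ∀v ∀z1 ∀t (¬F(y) ∨ (F(z1) ∨ ¬F(v)) ∧ F(t))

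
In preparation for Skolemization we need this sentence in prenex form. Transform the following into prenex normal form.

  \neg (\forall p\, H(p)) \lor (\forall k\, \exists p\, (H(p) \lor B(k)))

\exists p\, \forall k\, \exists y\, (\neg H(p) \lor H(y) \lor B(k))

Move each ¬ inward, flipping quantifiers it crosses:
  (\exists p\, \neg H(p)) \lor (\forall k\, \exists p\, (H(p) \lor B(k)))
Give each quantifier a distinct variable: p↦y.
  (\exists p\, \neg H(p)) \lor (\forall k\, \exists y\, (H(y) \lor B(k)))
Finally move all quantifiers to the prefix:
  \exists p\, \forall k\, \exists y\, (\neg H(p) \lor H(y) \lor B(k))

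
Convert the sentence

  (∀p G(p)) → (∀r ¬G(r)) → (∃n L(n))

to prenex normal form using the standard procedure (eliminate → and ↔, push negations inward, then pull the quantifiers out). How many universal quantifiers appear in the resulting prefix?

First replace A → B with ¬A ∨ B.
  ¬(∀p G(p)) ∨ ¬(∀r ¬G(r)) ∨ (∃n L(n))
Move each ¬ inward, flipping quantifiers it crosses:
  (∃p ¬G(p)) ∨ (∃r G(r)) ∨ (∃n L(n))
All bound variables are already distinct, so no renaming is needed.
Finally move all quantifiers to the prefix:
  ∃p ∃r ∃n (¬G(p) ∨ G(r) ∨ L(n))
The prefix is ∃p ∃r ∃n: 0 universal, 3 existential.

0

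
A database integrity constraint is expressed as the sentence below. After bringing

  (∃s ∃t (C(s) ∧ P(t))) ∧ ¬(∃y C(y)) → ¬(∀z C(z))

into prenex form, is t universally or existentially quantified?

Rewrite implications/biconditionals: A → B as ¬A ∨ B.
  ¬((∃s ∃t (C(s) ∧ P(t))) ∧ ¬(∃y C(y))) ∨ ¬(∀z C(z))
Drive negations inward (¬∀x A ≡ ∃x ¬A, ¬∃x A ≡ ∀x ¬A, De Morgan for ∧/∨):
  (∀s ∀t (¬C(s) ∨ ¬P(t))) ∨ (∃y C(y)) ∨ (∃z ¬C(z))
All bound variables are already distinct, so no renaming is needed.
Pull the quantifiers to the front (each side's bound variable is not free in the other side):
  ∀s ∀t ∃y ∃z (¬C(s) ∨ ¬P(t) ∨ C(y) ∨ ¬C(z))
The quantifier ∃t sits under an odd number of negations (counting the antecedent side of each →), so it flips to ∀t.

universal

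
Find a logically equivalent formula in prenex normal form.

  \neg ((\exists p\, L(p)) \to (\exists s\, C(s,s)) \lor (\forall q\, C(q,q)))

Eliminate → and ↔ using ¬ and ∨.
  \neg (\neg (\exists p\, L(p)) \lor (\exists s\, C(s,s)) \lor (\forall q\, C(q,q)))
Drive negations inward (¬∀x A ≡ ∃x ¬A, ¬∃x A ≡ ∀x ¬A, De Morgan for ∧/∨):
  (\exists p\, L(p)) \land (\forall s\, \neg C(s,s)) \land (\exists q\, \neg C(q,q))
All bound variables are already distinct, so no renaming is needed.
Pull the quantifiers to the front (each side's bound variable is not free in the other side):
  \exists p\, \forall s\, \exists q\, (L(p) \land \neg C(s,s) \land \neg C(q,q))

\exists p\, \forall s\, \exists q\, (L(p) \land \neg C(s,s) \land \neg C(q,q))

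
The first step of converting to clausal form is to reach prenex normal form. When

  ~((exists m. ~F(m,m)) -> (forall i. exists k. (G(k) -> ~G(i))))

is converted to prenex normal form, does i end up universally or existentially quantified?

existential

Eliminate → and ↔ using ¬ and ∨.
  ~(~(exists m. ~F(m,m)) | (forall i. exists k. (~G(k) | ~G(i))))
Move each ¬ inward, flipping quantifiers it crosses:
  (exists m. ~F(m,m)) & (exists i. forall k. (G(k) & G(i)))
Pull the quantifiers to the front (each side's bound variable is not free in the other side):
  exists m. exists i. forall k. (~F(m,m) & G(k) & G(i))
The quantifier forall i sits under an odd number of negations (counting the antecedent side of each →), so it flips to exists i.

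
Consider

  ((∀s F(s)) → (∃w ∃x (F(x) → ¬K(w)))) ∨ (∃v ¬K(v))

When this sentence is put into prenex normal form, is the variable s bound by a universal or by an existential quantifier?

Eliminate → and ↔ using ¬ and ∨.
  ¬(∀s F(s)) ∨ (∃w ∃x (¬F(x) ∨ ¬K(w))) ∨ (∃v ¬K(v))
Push ¬ through the quantifiers and connectives to reach negation normal form:
  (∃s ¬F(s)) ∨ (∃w ∃x (¬F(x) ∨ ¬K(w))) ∨ (∃v ¬K(v))
All bound variables are already distinct, so no renaming is needed.
Extract every quantifier outward, since the variables are now distinct and don't occur free across branches:
  ∃s ∃w ∃x ∃v (¬F(s) ∨ ¬F(x) ∨ ¬K(w) ∨ ¬K(v))
The quantifier ∀s sits under an odd number of negations (counting the antecedent side of each →), so it flips to ∃s.

existential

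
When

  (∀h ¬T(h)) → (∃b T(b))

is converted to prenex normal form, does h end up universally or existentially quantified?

existential

Rewrite implications/biconditionals: A → B as ¬A ∨ B.
  ¬(∀h ¬T(h)) ∨ (∃b T(b))
Push ¬ through the quantifiers and connectives to reach negation normal form:
  (∃h T(h)) ∨ (∃b T(b))
Finally move all quantifiers to the prefix:
  ∃h ∃b (T(h) ∨ T(b))
The quantifier ∀h sits under an odd number of negations (counting the antecedent side of each →), so it flips to ∃h.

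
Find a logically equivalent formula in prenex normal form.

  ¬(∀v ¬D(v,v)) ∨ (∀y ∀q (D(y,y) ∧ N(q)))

∃v ∀y ∀q (D(v,v) ∨ D(y,y) ∧ N(q))

Push ¬ through the quantifiers and connectives to reach negation normal form:
  (∃v D(v,v)) ∨ (∀y ∀q (D(y,y) ∧ N(q)))
All bound variables are already distinct, so no renaming is needed.
Finally move all quantifiers to the prefix:
  ∃v ∀y ∀q (D(v,v) ∨ D(y,y) ∧ N(q))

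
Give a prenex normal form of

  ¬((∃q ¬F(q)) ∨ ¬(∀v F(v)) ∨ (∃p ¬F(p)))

∀q ∀v ∀p (F(q) ∧ F(v) ∧ F(p))

Move each ¬ inward, flipping quantifiers it crosses:
  (∀q F(q)) ∧ (∀v F(v)) ∧ (∀p F(p))
Extract every quantifier outward, since the variables are now distinct and don't occur free across branches:
  ∀q ∀v ∀p (F(q) ∧ F(v) ∧ F(p))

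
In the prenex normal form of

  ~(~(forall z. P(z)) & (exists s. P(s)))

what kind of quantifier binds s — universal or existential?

universal

Push ¬ through the quantifiers and connectives to reach negation normal form:
  (forall z. P(z)) | (forall s. ~P(s))
Extract every quantifier outward, since the variables are now distinct and don't occur free across branches:
  forall z. forall s. (P(z) | ~P(s))
The quantifier exists s sits under an odd number of negations, so it flips to forall s.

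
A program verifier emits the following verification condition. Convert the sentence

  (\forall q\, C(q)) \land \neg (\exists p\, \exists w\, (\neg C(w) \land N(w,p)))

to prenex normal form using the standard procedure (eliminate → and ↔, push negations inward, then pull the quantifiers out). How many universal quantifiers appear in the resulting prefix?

Move each ¬ inward, flipping quantifiers it crosses:
  (\forall q\, C(q)) \land (\forall p\, \forall w\, (C(w) \lor \neg N(w,p)))
Pull the quantifiers to the front (each side's bound variable is not free in the other side):
  \forall q\, \forall p\, \forall w\, (C(q) \land (C(w) \lor \neg N(w,p)))
The prefix is \forall q \forall p \forall w: 3 universal, 0 existential.

3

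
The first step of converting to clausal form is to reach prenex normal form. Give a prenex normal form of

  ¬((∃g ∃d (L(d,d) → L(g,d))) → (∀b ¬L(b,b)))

First replace A → B with ¬A ∨ B.
  ¬(¬(∃g ∃d (¬L(d,d) ∨ L(g,d))) ∨ (∀b ¬L(b,b)))
Push ¬ through the quantifiers and connectives to reach negation normal form:
  (∃g ∃d (¬L(d,d) ∨ L(g,d))) ∧ (∃b L(b,b))
All bound variables are already distinct, so no renaming is needed.
Pull the quantifiers to the front (each side's bound variable is not free in the other side):
  ∃g ∃d ∃b ((¬L(d,d) ∨ L(g,d)) ∧ L(b,b))

∃g ∃d ∃b ((¬L(d,d) ∨ L(g,d)) ∧ L(b,b))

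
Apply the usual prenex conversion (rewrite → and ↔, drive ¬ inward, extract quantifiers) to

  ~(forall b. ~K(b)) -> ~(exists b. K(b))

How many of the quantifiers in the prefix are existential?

0

Eliminate → and ↔ using ¬ and ∨.
  ~~(forall b. ~K(b)) | ~(exists b. K(b))
Drive negations inward (¬∀x A ≡ ∃x ¬A, ¬∃x A ≡ ∀x ¬A, De Morgan for ∧/∨):
  (forall b. ~K(b)) | (forall b. ~K(b))
Give each quantifier a distinct variable: b↦w1.
  (forall b. ~K(b)) | (forall w1. ~K(w1))
Finally move all quantifiers to the prefix:
  forall b. forall w1. (~K(b) | ~K(w1))
The prefix is forall b forall w1: 2 universal, 0 existential.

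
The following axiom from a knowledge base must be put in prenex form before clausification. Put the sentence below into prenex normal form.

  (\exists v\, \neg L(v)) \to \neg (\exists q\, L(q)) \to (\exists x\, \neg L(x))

\forall v\, \exists q\, \exists x\, (L(v) \lor L(q) \lor \neg L(x))

Eliminate → and ↔ using ¬ and ∨.
  \neg (\exists v\, \neg L(v)) \lor \neg \neg (\exists q\, L(q)) \lor (\exists x\, \neg L(x))
Drive negations inward (¬∀x A ≡ ∃x ¬A, ¬∃x A ≡ ∀x ¬A, De Morgan for ∧/∨):
  (\forall v\, L(v)) \lor (\exists q\, L(q)) \lor (\exists x\, \neg L(x))
All bound variables are already distinct, so no renaming is needed.
Pull the quantifiers to the front (each side's bound variable is not free in the other side):
  \forall v\, \exists q\, \exists x\, (L(v) \lor L(q) \lor \neg L(x))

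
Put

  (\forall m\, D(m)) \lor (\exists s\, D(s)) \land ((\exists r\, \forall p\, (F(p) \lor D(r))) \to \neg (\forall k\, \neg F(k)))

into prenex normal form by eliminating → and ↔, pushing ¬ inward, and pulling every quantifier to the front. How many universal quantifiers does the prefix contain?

Rewrite implications/biconditionals: A → B as ¬A ∨ B.
  (\forall m\, D(m)) \lor (\exists s\, D(s)) \land (\neg (\exists r\, \forall p\, (F(p) \lor D(r))) \lor \neg (\forall k\, \neg F(k)))
Push ¬ through the quantifiers and connectives to reach negation normal form:
  (\forall m\, D(m)) \lor (\exists s\, D(s)) \land ((\forall r\, \exists p\, (\neg F(p) \land \neg D(r))) \lor (\exists k\, F(k)))
All bound variables are already distinct, so no renaming is needed.
Finally move all quantifiers to the prefix:
  \forall m\, \exists s\, \forall r\, \exists p\, \exists k\, (D(m) \lor D(s) \land (\neg F(p) \land \neg D(r) \lor F(k)))
The prefix is \forall m \exists s \forall r \exists p \exists k: 2 universal, 3 existential.

2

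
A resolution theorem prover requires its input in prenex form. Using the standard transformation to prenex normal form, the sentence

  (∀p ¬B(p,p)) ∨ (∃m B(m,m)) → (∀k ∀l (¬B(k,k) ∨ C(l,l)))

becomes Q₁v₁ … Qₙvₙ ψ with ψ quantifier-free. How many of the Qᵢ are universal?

3

Eliminate → and ↔ using ¬ and ∨.
  ¬((∀p ¬B(p,p)) ∨ (∃m B(m,m))) ∨ (∀k ∀l (¬B(k,k) ∨ C(l,l)))
Push ¬ through the quantifiers and connectives to reach negation normal form:
  (∃p B(p,p)) ∧ (∀m ¬B(m,m)) ∨ (∀k ∀l (¬B(k,k) ∨ C(l,l)))
All bound variables are already distinct, so no renaming is needed.
Extract every quantifier outward, since the variables are now distinct and don't occur free across branches:
  ∃p ∀m ∀k ∀l (B(p,p) ∧ ¬B(m,m) ∨ ¬B(k,k) ∨ C(l,l))
The prefix is ∃p ∀m ∀k ∀l: 3 universal, 1 existential.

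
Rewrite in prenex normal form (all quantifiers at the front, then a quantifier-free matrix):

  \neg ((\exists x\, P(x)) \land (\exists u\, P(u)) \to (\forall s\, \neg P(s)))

First replace A → B with ¬A ∨ B.
  \neg (\neg ((\exists x\, P(x)) \land (\exists u\, P(u))) \lor (\forall s\, \neg P(s)))
Move each ¬ inward, flipping quantifiers it crosses:
  (\exists x\, P(x)) \land (\exists u\, P(u)) \land (\exists s\, P(s))
Pull the quantifiers to the front (each side's bound variable is not free in the other side):
  \exists x\, \exists u\, \exists s\, (P(x) \land P(u) \land P(s))

\exists x\, \exists u\, \exists s\, (P(x) \land P(u) \land P(s))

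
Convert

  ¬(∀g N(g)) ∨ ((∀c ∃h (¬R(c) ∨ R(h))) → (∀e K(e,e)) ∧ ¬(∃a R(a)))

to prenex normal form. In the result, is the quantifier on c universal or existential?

Rewrite implications/biconditionals: A → B as ¬A ∨ B.
  ¬(∀g N(g)) ∨ ¬(∀c ∃h (¬R(c) ∨ R(h))) ∨ (∀e K(e,e)) ∧ ¬(∃a R(a))
Drive negations inward (¬∀x A ≡ ∃x ¬A, ¬∃x A ≡ ∀x ¬A, De Morgan for ∧/∨):
  (∃g ¬N(g)) ∨ (∃c ∀h (R(c) ∧ ¬R(h))) ∨ (∀e K(e,e)) ∧ (∀a ¬R(a))
All bound variables are already distinct, so no renaming is needed.
Finally move all quantifiers to the prefix:
  ∃g ∃c ∀h ∀e ∀a (¬N(g) ∨ R(c) ∧ ¬R(h) ∨ K(e,e) ∧ ¬R(a))
The quantifier ∀c sits under an odd number of negations (counting the antecedent side of each →), so it flips to ∃c.

existential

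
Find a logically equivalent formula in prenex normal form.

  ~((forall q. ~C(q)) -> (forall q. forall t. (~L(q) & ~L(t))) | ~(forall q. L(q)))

forall q. exists v1. exists t. forall p. (~C(q) & (L(v1) | L(t)) & L(p))

First replace A → B with ¬A ∨ B.
  ~(~(forall q. ~C(q)) | (forall q. forall t. (~L(q) & ~L(t))) | ~(forall q. L(q)))
Move each ¬ inward, flipping quantifiers it crosses:
  (forall q. ~C(q)) & (exists q. exists t. (L(q) | L(t))) & (forall q. L(q))
Standardize variables apart so no two quantifiers bind the same name: q↦v1, q↦p.
  (forall q. ~C(q)) & (exists v1. exists t. (L(v1) | L(t))) & (forall p. L(p))
Finally move all quantifiers to the prefix:
  forall q. exists v1. exists t. forall p. (~C(q) & (L(v1) | L(t)) & L(p))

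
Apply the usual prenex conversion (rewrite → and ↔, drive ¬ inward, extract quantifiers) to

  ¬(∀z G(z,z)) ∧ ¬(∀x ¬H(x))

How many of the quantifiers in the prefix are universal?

Push ¬ through the quantifiers and connectives to reach negation normal form:
  (∃z ¬G(z,z)) ∧ (∃x H(x))
All bound variables are already distinct, so no renaming is needed.
Extract every quantifier outward, since the variables are now distinct and don't occur free across branches:
  ∃z ∃x (¬G(z,z) ∧ H(x))
The prefix is ∃z ∃x: 0 universal, 2 existential.

0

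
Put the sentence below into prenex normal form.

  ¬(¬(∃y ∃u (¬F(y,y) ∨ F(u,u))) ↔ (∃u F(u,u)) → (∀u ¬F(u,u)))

Rewrite implications/biconditionals: A → B as ¬A ∨ B; A ↔ B as (¬A ∨ B) ∧ (¬B ∨ A).
  ¬((¬¬(∃y ∃u (¬F(y,y) ∨ F(u,u))) ∨ ¬(∃u F(u,u)) ∨ (∀u ¬F(u,u))) ∧ (¬(¬(∃u F(u,u)) ∨ (∀u ¬F(u,u))) ∨ ¬(∃y ∃u (¬F(y,y) ∨ F(u,u)))))
Push ¬ through the quantifiers and connectives to reach negation normal form:
  (∀y ∀u (F(y,y) ∧ ¬F(u,u))) ∧ (∃u F(u,u)) ∧ (∃u F(u,u)) ∨ ((∀u ¬F(u,u)) ∨ (∀u ¬F(u,u))) ∧ (∃y ∃u (¬F(y,y) ∨ F(u,u)))
Give each quantifier a distinct variable: u↦w1, u↦p, u↦s, u↦x1, y↦z1, u↦v1.
  (∀y ∀u (F(y,y) ∧ ¬F(u,u))) ∧ (∃w1 F(w1,w1)) ∧ (∃p F(p,p)) ∨ ((∀s ¬F(s,s)) ∨ (∀x1 ¬F(x1,x1))) ∧ (∃z1 ∃v1 (¬F(z1,z1) ∨ F(v1,v1)))
Pull the quantifiers to the front (each side's bound variable is not free in the other side):
  ∀y ∀u ∃w1 ∃p ∀s ∀x1 ∃z1 ∃v1 (F(y,y) ∧ ¬F(u,u) ∧ F(w1,w1) ∧ F(p,p) ∨ (¬F(s,s) ∨ ¬F(x1,x1)) ∧ (¬F(z1,z1) ∨ F(v1,v1)))

∀y ∀u ∃w1 ∃p ∀s ∀x1 ∃z1 ∃v1 (F(y,y) ∧ ¬F(u,u) ∧ F(w1,w1) ∧ F(p,p) ∨ (¬F(s,s) ∨ ¬F(x1,x1)) ∧ (¬F(z1,z1) ∨ F(v1,v1)))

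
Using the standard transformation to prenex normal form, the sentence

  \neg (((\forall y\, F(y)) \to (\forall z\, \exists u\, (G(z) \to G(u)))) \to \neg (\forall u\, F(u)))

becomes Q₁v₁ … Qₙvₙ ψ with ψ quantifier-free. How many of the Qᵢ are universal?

First replace A → B with ¬A ∨ B.
  \neg (\neg (\neg (\forall y\, F(y)) \lor (\forall z\, \exists u\, (\neg G(z) \lor G(u)))) \lor \neg (\forall u\, F(u)))
Push ¬ through the quantifiers and connectives to reach negation normal form:
  ((\exists y\, \neg F(y)) \lor (\forall z\, \exists u\, (\neg G(z) \lor G(u)))) \land (\forall u\, F(u))
Standardize variables apart so no two quantifiers bind the same name: u↦c.
  ((\exists y\, \neg F(y)) \lor (\forall z\, \exists u\, (\neg G(z) \lor G(u)))) \land (\forall c\, F(c))
Extract every quantifier outward, since the variables are now distinct and don't occur free across branches:
  \exists y\, \forall z\, \exists u\, \forall c\, ((\neg F(y) \lor \neg G(z) \lor G(u)) \land F(c))
The prefix is \exists y \forall z \exists u \forall c: 2 universal, 2 existential.

2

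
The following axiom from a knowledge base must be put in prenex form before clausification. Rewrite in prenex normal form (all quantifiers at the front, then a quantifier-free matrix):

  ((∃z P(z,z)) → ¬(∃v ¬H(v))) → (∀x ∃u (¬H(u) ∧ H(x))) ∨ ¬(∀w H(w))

∃z ∃v ∀x ∃u ∃w (P(z,z) ∧ ¬H(v) ∨ ¬H(u) ∧ H(x) ∨ ¬H(w))

First replace A → B with ¬A ∨ B.
  ¬(¬(∃z P(z,z)) ∨ ¬(∃v ¬H(v))) ∨ (∀x ∃u (¬H(u) ∧ H(x))) ∨ ¬(∀w H(w))
Drive negations inward (¬∀x A ≡ ∃x ¬A, ¬∃x A ≡ ∀x ¬A, De Morgan for ∧/∨):
  (∃z P(z,z)) ∧ (∃v ¬H(v)) ∨ (∀x ∃u (¬H(u) ∧ H(x))) ∨ (∃w ¬H(w))
All bound variables are already distinct, so no renaming is needed.
Pull the quantifiers to the front (each side's bound variable is not free in the other side):
  ∃z ∃v ∀x ∃u ∃w (P(z,z) ∧ ¬H(v) ∨ ¬H(u) ∧ H(x) ∨ ¬H(w))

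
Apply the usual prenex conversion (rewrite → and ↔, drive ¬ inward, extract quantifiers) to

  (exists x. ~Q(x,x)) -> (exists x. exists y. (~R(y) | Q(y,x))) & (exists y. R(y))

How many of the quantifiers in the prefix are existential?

3

First replace A → B with ¬A ∨ B.
  ~(exists x. ~Q(x,x)) | (exists x. exists y. (~R(y) | Q(y,x))) & (exists y. R(y))
Drive negations inward (¬∀x A ≡ ∃x ¬A, ¬∃x A ≡ ∀x ¬A, De Morgan for ∧/∨):
  (forall x. Q(x,x)) | (exists x. exists y. (~R(y) | Q(y,x))) & (exists y. R(y))
Give each quantifier a distinct variable: x↦x1, y↦v1.
  (forall x. Q(x,x)) | (exists x1. exists y. (~R(y) | Q(y,x1))) & (exists v1. R(v1))
Pull the quantifiers to the front (each side's bound variable is not free in the other side):
  forall x. exists x1. exists y. exists v1. (Q(x,x) | (~R(y) | Q(y,x1)) & R(v1))
The prefix is forall x exists x1 exists y exists v1: 1 universal, 3 existential.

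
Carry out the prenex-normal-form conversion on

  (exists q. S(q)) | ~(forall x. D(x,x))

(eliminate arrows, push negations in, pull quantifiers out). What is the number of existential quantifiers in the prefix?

Move each ¬ inward, flipping quantifiers it crosses:
  (exists q. S(q)) | (exists x. ~D(x,x))
Extract every quantifier outward, since the variables are now distinct and don't occur free across branches:
  exists q. exists x. (S(q) | ~D(x,x))
The prefix is exists q exists x: 0 universal, 2 existential.

2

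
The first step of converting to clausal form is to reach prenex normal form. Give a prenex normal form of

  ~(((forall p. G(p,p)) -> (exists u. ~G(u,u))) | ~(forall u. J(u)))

forall p. forall u. forall r. (G(p,p) & G(u,u) & J(r))

Eliminate → and ↔ using ¬ and ∨.
  ~(~(forall p. G(p,p)) | (exists u. ~G(u,u)) | ~(forall u. J(u)))
Drive negations inward (¬∀x A ≡ ∃x ¬A, ¬∃x A ≡ ∀x ¬A, De Morgan for ∧/∨):
  (forall p. G(p,p)) & (forall u. G(u,u)) & (forall u. J(u))
Give each quantifier a distinct variable: u↦r.
  (forall p. G(p,p)) & (forall u. G(u,u)) & (forall r. J(r))
Pull the quantifiers to the front (each side's bound variable is not free in the other side):
  forall p. forall u. forall r. (G(p,p) & G(u,u) & J(r))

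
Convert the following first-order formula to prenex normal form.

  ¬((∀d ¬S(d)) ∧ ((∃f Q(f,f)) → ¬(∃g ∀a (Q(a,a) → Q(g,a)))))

∃d ∃f ∃g ∀a (S(d) ∨ Q(f,f) ∧ (¬Q(a,a) ∨ Q(g,a)))

Eliminate → and ↔ using ¬ and ∨.
  ¬((∀d ¬S(d)) ∧ (¬(∃f Q(f,f)) ∨ ¬(∃g ∀a (¬Q(a,a) ∨ Q(g,a)))))
Move each ¬ inward, flipping quantifiers it crosses:
  (∃d S(d)) ∨ (∃f Q(f,f)) ∧ (∃g ∀a (¬Q(a,a) ∨ Q(g,a)))
All bound variables are already distinct, so no renaming is needed.
Pull the quantifiers to the front (each side's bound variable is not free in the other side):
  ∃d ∃f ∃g ∀a (S(d) ∨ Q(f,f) ∧ (¬Q(a,a) ∨ Q(g,a)))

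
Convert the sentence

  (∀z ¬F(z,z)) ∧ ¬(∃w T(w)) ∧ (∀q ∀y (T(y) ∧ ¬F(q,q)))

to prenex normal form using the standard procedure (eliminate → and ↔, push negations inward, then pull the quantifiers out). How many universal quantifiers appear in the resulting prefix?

Push ¬ through the quantifiers and connectives to reach negation normal form:
  (∀z ¬F(z,z)) ∧ (∀w ¬T(w)) ∧ (∀q ∀y (T(y) ∧ ¬F(q,q)))
All bound variables are already distinct, so no renaming is needed.
Finally move all quantifiers to the prefix:
  ∀z ∀w ∀q ∀y (¬F(z,z) ∧ ¬T(w) ∧ T(y) ∧ ¬F(q,q))
The prefix is ∀z ∀w ∀q ∀y: 4 universal, 0 existential.

4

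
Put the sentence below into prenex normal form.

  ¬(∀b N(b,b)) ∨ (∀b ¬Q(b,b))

∃b ∀u1 (¬N(b,b) ∨ ¬Q(u1,u1))

Drive negations inward (¬∀x A ≡ ∃x ¬A, ¬∃x A ≡ ∀x ¬A, De Morgan for ∧/∨):
  (∃b ¬N(b,b)) ∨ (∀b ¬Q(b,b))
Rename bound variables to avoid capture: b↦u1.
  (∃b ¬N(b,b)) ∨ (∀u1 ¬Q(u1,u1))
Pull the quantifiers to the front (each side's bound variable is not free in the other side):
  ∃b ∀u1 (¬N(b,b) ∨ ¬Q(u1,u1))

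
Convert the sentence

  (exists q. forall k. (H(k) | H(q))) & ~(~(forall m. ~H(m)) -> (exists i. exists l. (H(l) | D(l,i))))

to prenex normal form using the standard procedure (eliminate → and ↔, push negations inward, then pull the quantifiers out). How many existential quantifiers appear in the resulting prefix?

First replace A → B with ¬A ∨ B.
  (exists q. forall k. (H(k) | H(q))) & ~(~~(forall m. ~H(m)) | (exists i. exists l. (H(l) | D(l,i))))
Move each ¬ inward, flipping quantifiers it crosses:
  (exists q. forall k. (H(k) | H(q))) & (exists m. H(m)) & (forall i. forall l. (~H(l) & ~D(l,i)))
All bound variables are already distinct, so no renaming is needed.
Finally move all quantifiers to the prefix:
  exists q. forall k. exists m. forall i. forall l. ((H(k) | H(q)) & H(m) & ~H(l) & ~D(l,i))
The prefix is exists q forall k exists m forall i forall l: 3 universal, 2 existential.

2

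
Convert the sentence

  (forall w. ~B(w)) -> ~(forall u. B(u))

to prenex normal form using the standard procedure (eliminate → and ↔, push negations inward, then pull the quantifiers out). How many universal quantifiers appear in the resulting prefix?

Rewrite implications/biconditionals: A → B as ¬A ∨ B.
  ~(forall w. ~B(w)) | ~(forall u. B(u))
Push ¬ through the quantifiers and connectives to reach negation normal form:
  (exists w. B(w)) | (exists u. ~B(u))
Pull the quantifiers to the front (each side's bound variable is not free in the other side):
  exists w. exists u. (B(w) | ~B(u))
The prefix is exists w exists u: 0 universal, 2 existential.

0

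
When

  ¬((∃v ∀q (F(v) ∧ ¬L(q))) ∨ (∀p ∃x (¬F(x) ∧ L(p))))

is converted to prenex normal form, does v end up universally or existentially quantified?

Move each ¬ inward, flipping quantifiers it crosses:
  (∀v ∃q (¬F(v) ∨ L(q))) ∧ (∃p ∀x (F(x) ∨ ¬L(p)))
All bound variables are already distinct, so no renaming is needed.
Finally move all quantifiers to the prefix:
  ∀v ∃q ∃p ∀x ((¬F(v) ∨ L(q)) ∧ (F(x) ∨ ¬L(p)))
The quantifier ∃v sits under an odd number of negations, so it flips to ∀v.

universal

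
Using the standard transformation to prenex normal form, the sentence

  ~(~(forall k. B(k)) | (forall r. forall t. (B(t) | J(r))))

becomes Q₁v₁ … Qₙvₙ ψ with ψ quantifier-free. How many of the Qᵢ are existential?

2

Drive negations inward (¬∀x A ≡ ∃x ¬A, ¬∃x A ≡ ∀x ¬A, De Morgan for ∧/∨):
  (forall k. B(k)) & (exists r. exists t. (~B(t) & ~J(r)))
All bound variables are already distinct, so no renaming is needed.
Finally move all quantifiers to the prefix:
  forall k. exists r. exists t. (B(k) & ~B(t) & ~J(r))
The prefix is forall k exists r exists t: 1 universal, 2 existential.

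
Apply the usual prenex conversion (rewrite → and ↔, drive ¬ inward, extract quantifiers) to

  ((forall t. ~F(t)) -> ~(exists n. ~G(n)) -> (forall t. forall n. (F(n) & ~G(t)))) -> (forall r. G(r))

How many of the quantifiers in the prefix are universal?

3

First replace A → B with ¬A ∨ B.
  ~(~(forall t. ~F(t)) | ~~(exists n. ~G(n)) | (forall t. forall n. (F(n) & ~G(t)))) | (forall r. G(r))
Drive negations inward (¬∀x A ≡ ∃x ¬A, ¬∃x A ≡ ∀x ¬A, De Morgan for ∧/∨):
  (forall t. ~F(t)) & (forall n. G(n)) & (exists t. exists n. (~F(n) | G(t))) | (forall r. G(r))
Standardize variables apart so no two quantifiers bind the same name: t↦v, n↦y1.
  (forall t. ~F(t)) & (forall n. G(n)) & (exists v. exists y1. (~F(y1) | G(v))) | (forall r. G(r))
Finally move all quantifiers to the prefix:
  forall t. forall n. exists v. exists y1. forall r. (~F(t) & G(n) & (~F(y1) | G(v)) | G(r))
The prefix is forall t forall n exists v exists y1 forall r: 3 universal, 2 existential.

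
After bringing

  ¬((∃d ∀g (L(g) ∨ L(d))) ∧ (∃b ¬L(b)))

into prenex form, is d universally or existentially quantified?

universal

Move each ¬ inward, flipping quantifiers it crosses:
  (∀d ∃g (¬L(g) ∧ ¬L(d))) ∨ (∀b L(b))
All bound variables are already distinct, so no renaming is needed.
Pull the quantifiers to the front (each side's bound variable is not free in the other side):
  ∀d ∃g ∀b (¬L(g) ∧ ¬L(d) ∨ L(b))
The quantifier ∃d sits under an odd number of negations, so it flips to ∀d.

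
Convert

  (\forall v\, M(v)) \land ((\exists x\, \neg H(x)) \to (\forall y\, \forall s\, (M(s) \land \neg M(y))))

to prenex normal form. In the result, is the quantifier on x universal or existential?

First replace A → B with ¬A ∨ B.
  (\forall v\, M(v)) \land (\neg (\exists x\, \neg H(x)) \lor (\forall y\, \forall s\, (M(s) \land \neg M(y))))
Push ¬ through the quantifiers and connectives to reach negation normal form:
  (\forall v\, M(v)) \land ((\forall x\, H(x)) \lor (\forall y\, \forall s\, (M(s) \land \neg M(y))))
Pull the quantifiers to the front (each side's bound variable is not free in the other side):
  \forall v\, \forall x\, \forall y\, \forall s\, (M(v) \land (H(x) \lor M(s) \land \neg M(y)))
The quantifier \exists x sits under an odd number of negations (counting the antecedent side of each →), so it flips to \forall x.

universal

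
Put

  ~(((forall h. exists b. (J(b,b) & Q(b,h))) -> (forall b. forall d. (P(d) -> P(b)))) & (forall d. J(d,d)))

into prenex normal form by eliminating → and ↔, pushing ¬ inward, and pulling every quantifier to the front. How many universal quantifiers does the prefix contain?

Eliminate → and ↔ using ¬ and ∨.
  ~((~(forall h. exists b. (J(b,b) & Q(b,h))) | (forall b. forall d. (~P(d) | P(b)))) & (forall d. J(d,d)))
Move each ¬ inward, flipping quantifiers it crosses:
  (forall h. exists b. (J(b,b) & Q(b,h))) & (exists b. exists d. (P(d) & ~P(b))) | (exists d. ~J(d,d))
Give each quantifier a distinct variable: b↦s, d↦v1.
  (forall h. exists b. (J(b,b) & Q(b,h))) & (exists s. exists d. (P(d) & ~P(s))) | (exists v1. ~J(v1,v1))
Extract every quantifier outward, since the variables are now distinct and don't occur free across branches:
  forall h. exists b. exists s. exists d. exists v1. (J(b,b) & Q(b,h) & P(d) & ~P(s) | ~J(v1,v1))
The prefix is forall h exists b exists s exists d exists v1: 1 universal, 4 existential.

1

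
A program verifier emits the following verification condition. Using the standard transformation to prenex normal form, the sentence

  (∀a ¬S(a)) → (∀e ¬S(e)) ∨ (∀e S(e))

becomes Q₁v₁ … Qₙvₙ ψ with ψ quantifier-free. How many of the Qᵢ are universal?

First replace A → B with ¬A ∨ B.
  ¬(∀a ¬S(a)) ∨ (∀e ¬S(e)) ∨ (∀e S(e))
Push ¬ through the quantifiers and connectives to reach negation normal form:
  (∃a S(a)) ∨ (∀e ¬S(e)) ∨ (∀e S(e))
Standardize variables apart so no two quantifiers bind the same name: e↦c.
  (∃a S(a)) ∨ (∀e ¬S(e)) ∨ (∀c S(c))
Extract every quantifier outward, since the variables are now distinct and don't occur free across branches:
  ∃a ∀e ∀c (S(a) ∨ ¬S(e) ∨ S(c))
The prefix is ∃a ∀e ∀c: 2 universal, 1 existential.

2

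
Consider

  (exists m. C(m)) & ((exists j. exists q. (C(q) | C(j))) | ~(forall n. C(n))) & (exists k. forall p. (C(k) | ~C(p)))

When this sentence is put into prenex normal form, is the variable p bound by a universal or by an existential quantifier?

universal

Push ¬ through the quantifiers and connectives to reach negation normal form:
  (exists m. C(m)) & ((exists j. exists q. (C(q) | C(j))) | (exists n. ~C(n))) & (exists k. forall p. (C(k) | ~C(p)))
Finally move all quantifiers to the prefix:
  exists m. exists j. exists q. exists n. exists k. forall p. (C(m) & (C(q) | C(j) | ~C(n)) & (C(k) | ~C(p)))
The quantifier forall p sits under an even number of negations, so it remains universal.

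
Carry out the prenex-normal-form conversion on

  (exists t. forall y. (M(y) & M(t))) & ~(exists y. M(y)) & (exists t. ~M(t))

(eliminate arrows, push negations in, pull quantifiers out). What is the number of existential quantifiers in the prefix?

Move each ¬ inward, flipping quantifiers it crosses:
  (exists t. forall y. (M(y) & M(t))) & (forall y. ~M(y)) & (exists t. ~M(t))
Rename bound variables to avoid capture: y↦x1, t↦b.
  (exists t. forall y. (M(y) & M(t))) & (forall x1. ~M(x1)) & (exists b. ~M(b))
Pull the quantifiers to the front (each side's bound variable is not free in the other side):
  exists t. forall y. forall x1. exists b. (M(y) & M(t) & ~M(x1) & ~M(b))
The prefix is exists t forall y forall x1 exists b: 2 universal, 2 existential.

2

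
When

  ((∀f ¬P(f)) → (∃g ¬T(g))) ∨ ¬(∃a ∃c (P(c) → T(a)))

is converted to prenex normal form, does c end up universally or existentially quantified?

First replace A → B with ¬A ∨ B.
  ¬(∀f ¬P(f)) ∨ (∃g ¬T(g)) ∨ ¬(∃a ∃c (¬P(c) ∨ T(a)))
Push ¬ through the quantifiers and connectives to reach negation normal form:
  (∃f P(f)) ∨ (∃g ¬T(g)) ∨ (∀a ∀c (P(c) ∧ ¬T(a)))
All bound variables are already distinct, so no renaming is needed.
Pull the quantifiers to the front (each side's bound variable is not free in the other side):
  ∃f ∃g ∀a ∀c (P(f) ∨ ¬T(g) ∨ P(c) ∧ ¬T(a))
The quantifier ∃c sits under an odd number of negations (counting the antecedent side of each →), so it flips to ∀c.

universal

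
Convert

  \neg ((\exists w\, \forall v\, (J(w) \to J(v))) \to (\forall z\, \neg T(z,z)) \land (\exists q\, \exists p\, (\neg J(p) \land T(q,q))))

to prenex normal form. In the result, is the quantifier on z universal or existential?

Eliminate → and ↔ using ¬ and ∨.
  \neg (\neg (\exists w\, \forall v\, (\neg J(w) \lor J(v))) \lor (\forall z\, \neg T(z,z)) \land (\exists q\, \exists p\, (\neg J(p) \land T(q,q))))
Push ¬ through the quantifiers and connectives to reach negation normal form:
  (\exists w\, \forall v\, (\neg J(w) \lor J(v))) \land ((\exists z\, T(z,z)) \lor (\forall q\, \forall p\, (J(p) \lor \neg T(q,q))))
All bound variables are already distinct, so no renaming is needed.
Finally move all quantifiers to the prefix:
  \exists w\, \forall v\, \exists z\, \forall q\, \forall p\, ((\neg J(w) \lor J(v)) \land (T(z,z) \lor J(p) \lor \neg T(q,q)))
The quantifier \forall z sits under an odd number of negations (counting the antecedent side of each →), so it flips to \exists z.

existential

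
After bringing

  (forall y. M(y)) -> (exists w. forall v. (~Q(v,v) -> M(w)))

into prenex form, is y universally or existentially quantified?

Eliminate → and ↔ using ¬ and ∨.
  ~(forall y. M(y)) | (exists w. forall v. (~~Q(v,v) | M(w)))
Push ¬ through the quantifiers and connectives to reach negation normal form:
  (exists y. ~M(y)) | (exists w. forall v. (Q(v,v) | M(w)))
All bound variables are already distinct, so no renaming is needed.
Finally move all quantifiers to the prefix:
  exists y. exists w. forall v. (~M(y) | Q(v,v) | M(w))
The quantifier forall y sits under an odd number of negations (counting the antecedent side of each →), so it flips to exists y.

existential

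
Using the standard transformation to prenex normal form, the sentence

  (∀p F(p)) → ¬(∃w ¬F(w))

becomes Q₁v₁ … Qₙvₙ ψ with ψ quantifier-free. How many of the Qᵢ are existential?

1

Eliminate → and ↔ using ¬ and ∨.
  ¬(∀p F(p)) ∨ ¬(∃w ¬F(w))
Drive negations inward (¬∀x A ≡ ∃x ¬A, ¬∃x A ≡ ∀x ¬A, De Morgan for ∧/∨):
  (∃p ¬F(p)) ∨ (∀w F(w))
Finally move all quantifiers to the prefix:
  ∃p ∀w (¬F(p) ∨ F(w))
The prefix is ∃p ∀w: 1 universal, 1 existential.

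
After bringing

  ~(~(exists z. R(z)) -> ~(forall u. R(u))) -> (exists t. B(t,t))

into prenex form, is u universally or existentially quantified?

existential

Eliminate → and ↔ using ¬ and ∨.
  ~~(~~(exists z. R(z)) | ~(forall u. R(u))) | (exists t. B(t,t))
Drive negations inward (¬∀x A ≡ ∃x ¬A, ¬∃x A ≡ ∀x ¬A, De Morgan for ∧/∨):
  (exists z. R(z)) | (exists u. ~R(u)) | (exists t. B(t,t))
All bound variables are already distinct, so no renaming is needed.
Pull the quantifiers to the front (each side's bound variable is not free in the other side):
  exists z. exists u. exists t. (R(z) | ~R(u) | B(t,t))
The quantifier forall u sits under an odd number of negations (counting the antecedent side of each →), so it flips to exists u.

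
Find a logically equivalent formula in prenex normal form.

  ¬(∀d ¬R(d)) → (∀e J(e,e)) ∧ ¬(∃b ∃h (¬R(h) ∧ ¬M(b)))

Eliminate → and ↔ using ¬ and ∨.
  ¬¬(∀d ¬R(d)) ∨ (∀e J(e,e)) ∧ ¬(∃b ∃h (¬R(h) ∧ ¬M(b)))
Push ¬ through the quantifiers and connectives to reach negation normal form:
  (∀d ¬R(d)) ∨ (∀e J(e,e)) ∧ (∀b ∀h (R(h) ∨ M(b)))
Finally move all quantifiers to the prefix:
  ∀d ∀e ∀b ∀h (¬R(d) ∨ J(e,e) ∧ (R(h) ∨ M(b)))

∀d ∀e ∀b ∀h (¬R(d) ∨ J(e,e) ∧ (R(h) ∨ M(b)))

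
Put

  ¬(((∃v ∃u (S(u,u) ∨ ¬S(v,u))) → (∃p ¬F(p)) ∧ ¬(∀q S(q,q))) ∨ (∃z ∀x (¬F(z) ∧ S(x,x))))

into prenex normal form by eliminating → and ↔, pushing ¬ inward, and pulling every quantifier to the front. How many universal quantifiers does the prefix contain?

First replace A → B with ¬A ∨ B.
  ¬(¬(∃v ∃u (S(u,u) ∨ ¬S(v,u))) ∨ (∃p ¬F(p)) ∧ ¬(∀q S(q,q)) ∨ (∃z ∀x (¬F(z) ∧ S(x,x))))
Drive negations inward (¬∀x A ≡ ∃x ¬A, ¬∃x A ≡ ∀x ¬A, De Morgan for ∧/∨):
  (∃v ∃u (S(u,u) ∨ ¬S(v,u))) ∧ ((∀p F(p)) ∨ (∀q S(q,q))) ∧ (∀z ∃x (F(z) ∨ ¬S(x,x)))
All bound variables are already distinct, so no renaming is needed.
Extract every quantifier outward, since the variables are now distinct and don't occur free across branches:
  ∃v ∃u ∀p ∀q ∀z ∃x ((S(u,u) ∨ ¬S(v,u)) ∧ (F(p) ∨ S(q,q)) ∧ (F(z) ∨ ¬S(x,x)))
The prefix is ∃v ∃u ∀p ∀q ∀z ∃x: 3 universal, 3 existential.

3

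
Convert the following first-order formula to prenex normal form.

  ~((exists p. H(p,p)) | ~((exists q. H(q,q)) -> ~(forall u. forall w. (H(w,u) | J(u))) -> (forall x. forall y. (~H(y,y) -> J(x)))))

Eliminate → and ↔ using ¬ and ∨.
  ~((exists p. H(p,p)) | ~(~(exists q. H(q,q)) | ~~(forall u. forall w. (H(w,u) | J(u))) | (forall x. forall y. (~~H(y,y) | J(x)))))
Drive negations inward (¬∀x A ≡ ∃x ¬A, ¬∃x A ≡ ∀x ¬A, De Morgan for ∧/∨):
  (forall p. ~H(p,p)) & ((forall q. ~H(q,q)) | (forall u. forall w. (H(w,u) | J(u))) | (forall x. forall y. (H(y,y) | J(x))))
Extract every quantifier outward, since the variables are now distinct and don't occur free across branches:
  forall p. forall q. forall u. forall w. forall x. forall y. (~H(p,p) & (~H(q,q) | H(w,u) | J(u) | H(y,y) | J(x)))

forall p. forall q. forall u. forall w. forall x. forall y. (~H(p,p) & (~H(q,q) | H(w,u) | J(u) | H(y,y) | J(x)))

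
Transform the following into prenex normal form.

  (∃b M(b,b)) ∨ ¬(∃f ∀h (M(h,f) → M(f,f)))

∃b ∀f ∃h (M(b,b) ∨ M(h,f) ∧ ¬M(f,f))

First replace A → B with ¬A ∨ B.
  (∃b M(b,b)) ∨ ¬(∃f ∀h (¬M(h,f) ∨ M(f,f)))
Drive negations inward (¬∀x A ≡ ∃x ¬A, ¬∃x A ≡ ∀x ¬A, De Morgan for ∧/∨):
  (∃b M(b,b)) ∨ (∀f ∃h (M(h,f) ∧ ¬M(f,f)))
Finally move all quantifiers to the prefix:
  ∃b ∀f ∃h (M(b,b) ∨ M(h,f) ∧ ¬M(f,f))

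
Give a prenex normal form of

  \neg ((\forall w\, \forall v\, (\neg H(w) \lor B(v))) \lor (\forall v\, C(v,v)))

Move each ¬ inward, flipping quantifiers it crosses:
  (\exists w\, \exists v\, (H(w) \land \neg B(v))) \land (\exists v\, \neg C(v,v))
Standardize variables apart so no two quantifiers bind the same name: v↦b.
  (\exists w\, \exists v\, (H(w) \land \neg B(v))) \land (\exists b\, \neg C(b,b))
Extract every quantifier outward, since the variables are now distinct and don't occur free across branches:
  \exists w\, \exists v\, \exists b\, (H(w) \land \neg B(v) \land \neg C(b,b))

\exists w\, \exists v\, \exists b\, (H(w) \land \neg B(v) \land \neg C(b,b))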